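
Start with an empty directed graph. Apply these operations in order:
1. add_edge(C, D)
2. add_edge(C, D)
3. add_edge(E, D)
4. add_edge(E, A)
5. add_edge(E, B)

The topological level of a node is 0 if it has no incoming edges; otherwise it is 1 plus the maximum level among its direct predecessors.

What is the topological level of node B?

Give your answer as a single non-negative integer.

Answer: 1

Derivation:
Op 1: add_edge(C, D). Edges now: 1
Op 2: add_edge(C, D) (duplicate, no change). Edges now: 1
Op 3: add_edge(E, D). Edges now: 2
Op 4: add_edge(E, A). Edges now: 3
Op 5: add_edge(E, B). Edges now: 4
Compute levels (Kahn BFS):
  sources (in-degree 0): C, E
  process C: level=0
    C->D: in-degree(D)=1, level(D)>=1
  process E: level=0
    E->A: in-degree(A)=0, level(A)=1, enqueue
    E->B: in-degree(B)=0, level(B)=1, enqueue
    E->D: in-degree(D)=0, level(D)=1, enqueue
  process A: level=1
  process B: level=1
  process D: level=1
All levels: A:1, B:1, C:0, D:1, E:0
level(B) = 1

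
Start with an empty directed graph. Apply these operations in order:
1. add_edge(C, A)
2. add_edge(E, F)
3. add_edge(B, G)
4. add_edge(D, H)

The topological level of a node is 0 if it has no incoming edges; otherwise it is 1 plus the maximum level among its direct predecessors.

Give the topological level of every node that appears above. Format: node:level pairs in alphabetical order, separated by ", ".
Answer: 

Op 1: add_edge(C, A). Edges now: 1
Op 2: add_edge(E, F). Edges now: 2
Op 3: add_edge(B, G). Edges now: 3
Op 4: add_edge(D, H). Edges now: 4
Compute levels (Kahn BFS):
  sources (in-degree 0): B, C, D, E
  process B: level=0
    B->G: in-degree(G)=0, level(G)=1, enqueue
  process C: level=0
    C->A: in-degree(A)=0, level(A)=1, enqueue
  process D: level=0
    D->H: in-degree(H)=0, level(H)=1, enqueue
  process E: level=0
    E->F: in-degree(F)=0, level(F)=1, enqueue
  process G: level=1
  process A: level=1
  process H: level=1
  process F: level=1
All levels: A:1, B:0, C:0, D:0, E:0, F:1, G:1, H:1

Answer: A:1, B:0, C:0, D:0, E:0, F:1, G:1, H:1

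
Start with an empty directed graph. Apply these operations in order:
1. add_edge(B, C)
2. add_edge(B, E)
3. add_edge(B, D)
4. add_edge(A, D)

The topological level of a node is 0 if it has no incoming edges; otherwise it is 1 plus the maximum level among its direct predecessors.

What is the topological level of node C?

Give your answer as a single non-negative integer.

Answer: 1

Derivation:
Op 1: add_edge(B, C). Edges now: 1
Op 2: add_edge(B, E). Edges now: 2
Op 3: add_edge(B, D). Edges now: 3
Op 4: add_edge(A, D). Edges now: 4
Compute levels (Kahn BFS):
  sources (in-degree 0): A, B
  process A: level=0
    A->D: in-degree(D)=1, level(D)>=1
  process B: level=0
    B->C: in-degree(C)=0, level(C)=1, enqueue
    B->D: in-degree(D)=0, level(D)=1, enqueue
    B->E: in-degree(E)=0, level(E)=1, enqueue
  process C: level=1
  process D: level=1
  process E: level=1
All levels: A:0, B:0, C:1, D:1, E:1
level(C) = 1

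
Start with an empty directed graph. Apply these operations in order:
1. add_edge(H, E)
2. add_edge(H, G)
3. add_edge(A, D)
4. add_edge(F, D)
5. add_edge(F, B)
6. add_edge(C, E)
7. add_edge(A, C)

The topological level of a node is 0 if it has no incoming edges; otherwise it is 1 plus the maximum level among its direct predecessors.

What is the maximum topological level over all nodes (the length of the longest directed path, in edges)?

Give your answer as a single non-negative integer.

Answer: 2

Derivation:
Op 1: add_edge(H, E). Edges now: 1
Op 2: add_edge(H, G). Edges now: 2
Op 3: add_edge(A, D). Edges now: 3
Op 4: add_edge(F, D). Edges now: 4
Op 5: add_edge(F, B). Edges now: 5
Op 6: add_edge(C, E). Edges now: 6
Op 7: add_edge(A, C). Edges now: 7
Compute levels (Kahn BFS):
  sources (in-degree 0): A, F, H
  process A: level=0
    A->C: in-degree(C)=0, level(C)=1, enqueue
    A->D: in-degree(D)=1, level(D)>=1
  process F: level=0
    F->B: in-degree(B)=0, level(B)=1, enqueue
    F->D: in-degree(D)=0, level(D)=1, enqueue
  process H: level=0
    H->E: in-degree(E)=1, level(E)>=1
    H->G: in-degree(G)=0, level(G)=1, enqueue
  process C: level=1
    C->E: in-degree(E)=0, level(E)=2, enqueue
  process B: level=1
  process D: level=1
  process G: level=1
  process E: level=2
All levels: A:0, B:1, C:1, D:1, E:2, F:0, G:1, H:0
max level = 2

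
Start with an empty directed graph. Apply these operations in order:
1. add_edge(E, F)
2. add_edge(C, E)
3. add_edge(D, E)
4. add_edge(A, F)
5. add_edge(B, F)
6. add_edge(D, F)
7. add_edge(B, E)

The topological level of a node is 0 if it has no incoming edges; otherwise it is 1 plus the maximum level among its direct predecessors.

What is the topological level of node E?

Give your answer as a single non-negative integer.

Answer: 1

Derivation:
Op 1: add_edge(E, F). Edges now: 1
Op 2: add_edge(C, E). Edges now: 2
Op 3: add_edge(D, E). Edges now: 3
Op 4: add_edge(A, F). Edges now: 4
Op 5: add_edge(B, F). Edges now: 5
Op 6: add_edge(D, F). Edges now: 6
Op 7: add_edge(B, E). Edges now: 7
Compute levels (Kahn BFS):
  sources (in-degree 0): A, B, C, D
  process A: level=0
    A->F: in-degree(F)=3, level(F)>=1
  process B: level=0
    B->E: in-degree(E)=2, level(E)>=1
    B->F: in-degree(F)=2, level(F)>=1
  process C: level=0
    C->E: in-degree(E)=1, level(E)>=1
  process D: level=0
    D->E: in-degree(E)=0, level(E)=1, enqueue
    D->F: in-degree(F)=1, level(F)>=1
  process E: level=1
    E->F: in-degree(F)=0, level(F)=2, enqueue
  process F: level=2
All levels: A:0, B:0, C:0, D:0, E:1, F:2
level(E) = 1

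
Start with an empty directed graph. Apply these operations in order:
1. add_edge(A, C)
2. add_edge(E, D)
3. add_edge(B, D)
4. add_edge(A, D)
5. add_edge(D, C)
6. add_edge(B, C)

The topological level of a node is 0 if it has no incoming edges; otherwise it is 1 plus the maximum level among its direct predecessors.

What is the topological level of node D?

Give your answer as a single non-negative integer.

Answer: 1

Derivation:
Op 1: add_edge(A, C). Edges now: 1
Op 2: add_edge(E, D). Edges now: 2
Op 3: add_edge(B, D). Edges now: 3
Op 4: add_edge(A, D). Edges now: 4
Op 5: add_edge(D, C). Edges now: 5
Op 6: add_edge(B, C). Edges now: 6
Compute levels (Kahn BFS):
  sources (in-degree 0): A, B, E
  process A: level=0
    A->C: in-degree(C)=2, level(C)>=1
    A->D: in-degree(D)=2, level(D)>=1
  process B: level=0
    B->C: in-degree(C)=1, level(C)>=1
    B->D: in-degree(D)=1, level(D)>=1
  process E: level=0
    E->D: in-degree(D)=0, level(D)=1, enqueue
  process D: level=1
    D->C: in-degree(C)=0, level(C)=2, enqueue
  process C: level=2
All levels: A:0, B:0, C:2, D:1, E:0
level(D) = 1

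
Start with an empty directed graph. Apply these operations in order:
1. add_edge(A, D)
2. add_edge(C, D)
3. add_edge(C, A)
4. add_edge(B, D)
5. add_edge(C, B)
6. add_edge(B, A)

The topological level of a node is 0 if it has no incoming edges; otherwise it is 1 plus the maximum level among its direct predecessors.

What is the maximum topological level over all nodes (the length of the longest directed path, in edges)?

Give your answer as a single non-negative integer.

Op 1: add_edge(A, D). Edges now: 1
Op 2: add_edge(C, D). Edges now: 2
Op 3: add_edge(C, A). Edges now: 3
Op 4: add_edge(B, D). Edges now: 4
Op 5: add_edge(C, B). Edges now: 5
Op 6: add_edge(B, A). Edges now: 6
Compute levels (Kahn BFS):
  sources (in-degree 0): C
  process C: level=0
    C->A: in-degree(A)=1, level(A)>=1
    C->B: in-degree(B)=0, level(B)=1, enqueue
    C->D: in-degree(D)=2, level(D)>=1
  process B: level=1
    B->A: in-degree(A)=0, level(A)=2, enqueue
    B->D: in-degree(D)=1, level(D)>=2
  process A: level=2
    A->D: in-degree(D)=0, level(D)=3, enqueue
  process D: level=3
All levels: A:2, B:1, C:0, D:3
max level = 3

Answer: 3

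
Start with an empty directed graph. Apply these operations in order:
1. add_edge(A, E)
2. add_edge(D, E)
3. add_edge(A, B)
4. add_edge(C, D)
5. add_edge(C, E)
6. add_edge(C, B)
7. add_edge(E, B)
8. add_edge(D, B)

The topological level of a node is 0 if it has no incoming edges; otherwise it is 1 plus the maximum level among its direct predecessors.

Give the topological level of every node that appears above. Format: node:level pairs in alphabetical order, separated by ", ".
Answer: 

Op 1: add_edge(A, E). Edges now: 1
Op 2: add_edge(D, E). Edges now: 2
Op 3: add_edge(A, B). Edges now: 3
Op 4: add_edge(C, D). Edges now: 4
Op 5: add_edge(C, E). Edges now: 5
Op 6: add_edge(C, B). Edges now: 6
Op 7: add_edge(E, B). Edges now: 7
Op 8: add_edge(D, B). Edges now: 8
Compute levels (Kahn BFS):
  sources (in-degree 0): A, C
  process A: level=0
    A->B: in-degree(B)=3, level(B)>=1
    A->E: in-degree(E)=2, level(E)>=1
  process C: level=0
    C->B: in-degree(B)=2, level(B)>=1
    C->D: in-degree(D)=0, level(D)=1, enqueue
    C->E: in-degree(E)=1, level(E)>=1
  process D: level=1
    D->B: in-degree(B)=1, level(B)>=2
    D->E: in-degree(E)=0, level(E)=2, enqueue
  process E: level=2
    E->B: in-degree(B)=0, level(B)=3, enqueue
  process B: level=3
All levels: A:0, B:3, C:0, D:1, E:2

Answer: A:0, B:3, C:0, D:1, E:2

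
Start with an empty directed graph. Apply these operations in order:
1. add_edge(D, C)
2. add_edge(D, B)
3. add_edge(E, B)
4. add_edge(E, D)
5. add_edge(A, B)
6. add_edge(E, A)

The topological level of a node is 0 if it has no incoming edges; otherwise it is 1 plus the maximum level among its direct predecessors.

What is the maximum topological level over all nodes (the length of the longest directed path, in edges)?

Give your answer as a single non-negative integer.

Op 1: add_edge(D, C). Edges now: 1
Op 2: add_edge(D, B). Edges now: 2
Op 3: add_edge(E, B). Edges now: 3
Op 4: add_edge(E, D). Edges now: 4
Op 5: add_edge(A, B). Edges now: 5
Op 6: add_edge(E, A). Edges now: 6
Compute levels (Kahn BFS):
  sources (in-degree 0): E
  process E: level=0
    E->A: in-degree(A)=0, level(A)=1, enqueue
    E->B: in-degree(B)=2, level(B)>=1
    E->D: in-degree(D)=0, level(D)=1, enqueue
  process A: level=1
    A->B: in-degree(B)=1, level(B)>=2
  process D: level=1
    D->B: in-degree(B)=0, level(B)=2, enqueue
    D->C: in-degree(C)=0, level(C)=2, enqueue
  process B: level=2
  process C: level=2
All levels: A:1, B:2, C:2, D:1, E:0
max level = 2

Answer: 2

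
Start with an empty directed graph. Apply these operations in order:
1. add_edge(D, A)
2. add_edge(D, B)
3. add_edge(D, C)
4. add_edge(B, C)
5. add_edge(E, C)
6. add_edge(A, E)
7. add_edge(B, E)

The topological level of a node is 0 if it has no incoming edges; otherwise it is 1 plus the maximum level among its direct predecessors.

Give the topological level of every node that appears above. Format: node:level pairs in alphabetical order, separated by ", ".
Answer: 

Answer: A:1, B:1, C:3, D:0, E:2

Derivation:
Op 1: add_edge(D, A). Edges now: 1
Op 2: add_edge(D, B). Edges now: 2
Op 3: add_edge(D, C). Edges now: 3
Op 4: add_edge(B, C). Edges now: 4
Op 5: add_edge(E, C). Edges now: 5
Op 6: add_edge(A, E). Edges now: 6
Op 7: add_edge(B, E). Edges now: 7
Compute levels (Kahn BFS):
  sources (in-degree 0): D
  process D: level=0
    D->A: in-degree(A)=0, level(A)=1, enqueue
    D->B: in-degree(B)=0, level(B)=1, enqueue
    D->C: in-degree(C)=2, level(C)>=1
  process A: level=1
    A->E: in-degree(E)=1, level(E)>=2
  process B: level=1
    B->C: in-degree(C)=1, level(C)>=2
    B->E: in-degree(E)=0, level(E)=2, enqueue
  process E: level=2
    E->C: in-degree(C)=0, level(C)=3, enqueue
  process C: level=3
All levels: A:1, B:1, C:3, D:0, E:2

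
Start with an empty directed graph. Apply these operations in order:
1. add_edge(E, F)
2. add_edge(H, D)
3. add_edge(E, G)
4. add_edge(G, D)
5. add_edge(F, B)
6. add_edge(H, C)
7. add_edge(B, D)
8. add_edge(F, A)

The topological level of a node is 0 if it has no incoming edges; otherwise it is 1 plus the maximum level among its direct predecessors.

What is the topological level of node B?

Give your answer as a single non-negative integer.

Op 1: add_edge(E, F). Edges now: 1
Op 2: add_edge(H, D). Edges now: 2
Op 3: add_edge(E, G). Edges now: 3
Op 4: add_edge(G, D). Edges now: 4
Op 5: add_edge(F, B). Edges now: 5
Op 6: add_edge(H, C). Edges now: 6
Op 7: add_edge(B, D). Edges now: 7
Op 8: add_edge(F, A). Edges now: 8
Compute levels (Kahn BFS):
  sources (in-degree 0): E, H
  process E: level=0
    E->F: in-degree(F)=0, level(F)=1, enqueue
    E->G: in-degree(G)=0, level(G)=1, enqueue
  process H: level=0
    H->C: in-degree(C)=0, level(C)=1, enqueue
    H->D: in-degree(D)=2, level(D)>=1
  process F: level=1
    F->A: in-degree(A)=0, level(A)=2, enqueue
    F->B: in-degree(B)=0, level(B)=2, enqueue
  process G: level=1
    G->D: in-degree(D)=1, level(D)>=2
  process C: level=1
  process A: level=2
  process B: level=2
    B->D: in-degree(D)=0, level(D)=3, enqueue
  process D: level=3
All levels: A:2, B:2, C:1, D:3, E:0, F:1, G:1, H:0
level(B) = 2

Answer: 2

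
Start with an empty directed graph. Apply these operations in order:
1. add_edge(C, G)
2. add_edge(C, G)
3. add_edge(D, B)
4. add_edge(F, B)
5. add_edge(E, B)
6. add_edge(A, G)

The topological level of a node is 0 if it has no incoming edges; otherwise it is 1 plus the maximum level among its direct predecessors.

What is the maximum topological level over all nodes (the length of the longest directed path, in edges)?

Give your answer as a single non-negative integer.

Answer: 1

Derivation:
Op 1: add_edge(C, G). Edges now: 1
Op 2: add_edge(C, G) (duplicate, no change). Edges now: 1
Op 3: add_edge(D, B). Edges now: 2
Op 4: add_edge(F, B). Edges now: 3
Op 5: add_edge(E, B). Edges now: 4
Op 6: add_edge(A, G). Edges now: 5
Compute levels (Kahn BFS):
  sources (in-degree 0): A, C, D, E, F
  process A: level=0
    A->G: in-degree(G)=1, level(G)>=1
  process C: level=0
    C->G: in-degree(G)=0, level(G)=1, enqueue
  process D: level=0
    D->B: in-degree(B)=2, level(B)>=1
  process E: level=0
    E->B: in-degree(B)=1, level(B)>=1
  process F: level=0
    F->B: in-degree(B)=0, level(B)=1, enqueue
  process G: level=1
  process B: level=1
All levels: A:0, B:1, C:0, D:0, E:0, F:0, G:1
max level = 1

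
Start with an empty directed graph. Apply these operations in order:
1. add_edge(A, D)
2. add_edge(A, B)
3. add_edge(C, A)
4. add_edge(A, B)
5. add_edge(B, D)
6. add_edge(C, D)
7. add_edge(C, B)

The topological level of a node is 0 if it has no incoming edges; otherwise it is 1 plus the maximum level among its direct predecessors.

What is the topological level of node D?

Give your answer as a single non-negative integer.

Op 1: add_edge(A, D). Edges now: 1
Op 2: add_edge(A, B). Edges now: 2
Op 3: add_edge(C, A). Edges now: 3
Op 4: add_edge(A, B) (duplicate, no change). Edges now: 3
Op 5: add_edge(B, D). Edges now: 4
Op 6: add_edge(C, D). Edges now: 5
Op 7: add_edge(C, B). Edges now: 6
Compute levels (Kahn BFS):
  sources (in-degree 0): C
  process C: level=0
    C->A: in-degree(A)=0, level(A)=1, enqueue
    C->B: in-degree(B)=1, level(B)>=1
    C->D: in-degree(D)=2, level(D)>=1
  process A: level=1
    A->B: in-degree(B)=0, level(B)=2, enqueue
    A->D: in-degree(D)=1, level(D)>=2
  process B: level=2
    B->D: in-degree(D)=0, level(D)=3, enqueue
  process D: level=3
All levels: A:1, B:2, C:0, D:3
level(D) = 3

Answer: 3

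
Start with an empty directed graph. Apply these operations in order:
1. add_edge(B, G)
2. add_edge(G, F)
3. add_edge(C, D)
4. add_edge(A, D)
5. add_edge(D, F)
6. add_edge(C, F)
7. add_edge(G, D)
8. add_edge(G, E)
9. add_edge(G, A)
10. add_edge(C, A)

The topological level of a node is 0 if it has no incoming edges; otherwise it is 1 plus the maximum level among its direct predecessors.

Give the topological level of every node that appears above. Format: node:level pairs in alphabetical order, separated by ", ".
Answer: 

Op 1: add_edge(B, G). Edges now: 1
Op 2: add_edge(G, F). Edges now: 2
Op 3: add_edge(C, D). Edges now: 3
Op 4: add_edge(A, D). Edges now: 4
Op 5: add_edge(D, F). Edges now: 5
Op 6: add_edge(C, F). Edges now: 6
Op 7: add_edge(G, D). Edges now: 7
Op 8: add_edge(G, E). Edges now: 8
Op 9: add_edge(G, A). Edges now: 9
Op 10: add_edge(C, A). Edges now: 10
Compute levels (Kahn BFS):
  sources (in-degree 0): B, C
  process B: level=0
    B->G: in-degree(G)=0, level(G)=1, enqueue
  process C: level=0
    C->A: in-degree(A)=1, level(A)>=1
    C->D: in-degree(D)=2, level(D)>=1
    C->F: in-degree(F)=2, level(F)>=1
  process G: level=1
    G->A: in-degree(A)=0, level(A)=2, enqueue
    G->D: in-degree(D)=1, level(D)>=2
    G->E: in-degree(E)=0, level(E)=2, enqueue
    G->F: in-degree(F)=1, level(F)>=2
  process A: level=2
    A->D: in-degree(D)=0, level(D)=3, enqueue
  process E: level=2
  process D: level=3
    D->F: in-degree(F)=0, level(F)=4, enqueue
  process F: level=4
All levels: A:2, B:0, C:0, D:3, E:2, F:4, G:1

Answer: A:2, B:0, C:0, D:3, E:2, F:4, G:1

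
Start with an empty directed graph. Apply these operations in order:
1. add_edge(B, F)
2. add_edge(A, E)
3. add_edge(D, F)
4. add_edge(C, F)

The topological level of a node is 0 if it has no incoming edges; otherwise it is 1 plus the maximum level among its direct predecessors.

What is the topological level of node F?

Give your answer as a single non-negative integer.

Answer: 1

Derivation:
Op 1: add_edge(B, F). Edges now: 1
Op 2: add_edge(A, E). Edges now: 2
Op 3: add_edge(D, F). Edges now: 3
Op 4: add_edge(C, F). Edges now: 4
Compute levels (Kahn BFS):
  sources (in-degree 0): A, B, C, D
  process A: level=0
    A->E: in-degree(E)=0, level(E)=1, enqueue
  process B: level=0
    B->F: in-degree(F)=2, level(F)>=1
  process C: level=0
    C->F: in-degree(F)=1, level(F)>=1
  process D: level=0
    D->F: in-degree(F)=0, level(F)=1, enqueue
  process E: level=1
  process F: level=1
All levels: A:0, B:0, C:0, D:0, E:1, F:1
level(F) = 1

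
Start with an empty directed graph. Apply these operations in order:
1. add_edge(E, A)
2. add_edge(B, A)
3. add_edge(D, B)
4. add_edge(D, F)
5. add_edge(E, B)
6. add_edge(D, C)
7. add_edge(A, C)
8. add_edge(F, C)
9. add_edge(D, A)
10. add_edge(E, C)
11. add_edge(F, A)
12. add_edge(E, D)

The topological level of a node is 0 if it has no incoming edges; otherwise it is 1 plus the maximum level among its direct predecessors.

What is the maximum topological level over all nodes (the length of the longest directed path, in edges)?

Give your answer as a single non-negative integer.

Answer: 4

Derivation:
Op 1: add_edge(E, A). Edges now: 1
Op 2: add_edge(B, A). Edges now: 2
Op 3: add_edge(D, B). Edges now: 3
Op 4: add_edge(D, F). Edges now: 4
Op 5: add_edge(E, B). Edges now: 5
Op 6: add_edge(D, C). Edges now: 6
Op 7: add_edge(A, C). Edges now: 7
Op 8: add_edge(F, C). Edges now: 8
Op 9: add_edge(D, A). Edges now: 9
Op 10: add_edge(E, C). Edges now: 10
Op 11: add_edge(F, A). Edges now: 11
Op 12: add_edge(E, D). Edges now: 12
Compute levels (Kahn BFS):
  sources (in-degree 0): E
  process E: level=0
    E->A: in-degree(A)=3, level(A)>=1
    E->B: in-degree(B)=1, level(B)>=1
    E->C: in-degree(C)=3, level(C)>=1
    E->D: in-degree(D)=0, level(D)=1, enqueue
  process D: level=1
    D->A: in-degree(A)=2, level(A)>=2
    D->B: in-degree(B)=0, level(B)=2, enqueue
    D->C: in-degree(C)=2, level(C)>=2
    D->F: in-degree(F)=0, level(F)=2, enqueue
  process B: level=2
    B->A: in-degree(A)=1, level(A)>=3
  process F: level=2
    F->A: in-degree(A)=0, level(A)=3, enqueue
    F->C: in-degree(C)=1, level(C)>=3
  process A: level=3
    A->C: in-degree(C)=0, level(C)=4, enqueue
  process C: level=4
All levels: A:3, B:2, C:4, D:1, E:0, F:2
max level = 4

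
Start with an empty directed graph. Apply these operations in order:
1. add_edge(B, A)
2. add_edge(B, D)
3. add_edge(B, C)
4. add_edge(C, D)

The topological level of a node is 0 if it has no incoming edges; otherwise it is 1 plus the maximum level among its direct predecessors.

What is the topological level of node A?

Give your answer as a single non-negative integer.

Op 1: add_edge(B, A). Edges now: 1
Op 2: add_edge(B, D). Edges now: 2
Op 3: add_edge(B, C). Edges now: 3
Op 4: add_edge(C, D). Edges now: 4
Compute levels (Kahn BFS):
  sources (in-degree 0): B
  process B: level=0
    B->A: in-degree(A)=0, level(A)=1, enqueue
    B->C: in-degree(C)=0, level(C)=1, enqueue
    B->D: in-degree(D)=1, level(D)>=1
  process A: level=1
  process C: level=1
    C->D: in-degree(D)=0, level(D)=2, enqueue
  process D: level=2
All levels: A:1, B:0, C:1, D:2
level(A) = 1

Answer: 1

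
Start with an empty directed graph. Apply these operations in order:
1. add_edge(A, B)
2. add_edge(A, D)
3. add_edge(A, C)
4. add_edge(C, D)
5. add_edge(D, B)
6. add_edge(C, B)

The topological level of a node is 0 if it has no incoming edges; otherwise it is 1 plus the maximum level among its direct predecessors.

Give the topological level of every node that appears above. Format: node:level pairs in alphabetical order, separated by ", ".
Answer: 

Op 1: add_edge(A, B). Edges now: 1
Op 2: add_edge(A, D). Edges now: 2
Op 3: add_edge(A, C). Edges now: 3
Op 4: add_edge(C, D). Edges now: 4
Op 5: add_edge(D, B). Edges now: 5
Op 6: add_edge(C, B). Edges now: 6
Compute levels (Kahn BFS):
  sources (in-degree 0): A
  process A: level=0
    A->B: in-degree(B)=2, level(B)>=1
    A->C: in-degree(C)=0, level(C)=1, enqueue
    A->D: in-degree(D)=1, level(D)>=1
  process C: level=1
    C->B: in-degree(B)=1, level(B)>=2
    C->D: in-degree(D)=0, level(D)=2, enqueue
  process D: level=2
    D->B: in-degree(B)=0, level(B)=3, enqueue
  process B: level=3
All levels: A:0, B:3, C:1, D:2

Answer: A:0, B:3, C:1, D:2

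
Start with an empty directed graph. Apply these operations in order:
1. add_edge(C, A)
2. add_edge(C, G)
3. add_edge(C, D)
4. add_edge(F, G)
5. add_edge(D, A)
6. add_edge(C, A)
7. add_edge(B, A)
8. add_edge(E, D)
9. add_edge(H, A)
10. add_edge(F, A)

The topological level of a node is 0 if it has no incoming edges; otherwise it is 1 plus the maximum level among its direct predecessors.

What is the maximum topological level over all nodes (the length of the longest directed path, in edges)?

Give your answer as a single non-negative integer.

Answer: 2

Derivation:
Op 1: add_edge(C, A). Edges now: 1
Op 2: add_edge(C, G). Edges now: 2
Op 3: add_edge(C, D). Edges now: 3
Op 4: add_edge(F, G). Edges now: 4
Op 5: add_edge(D, A). Edges now: 5
Op 6: add_edge(C, A) (duplicate, no change). Edges now: 5
Op 7: add_edge(B, A). Edges now: 6
Op 8: add_edge(E, D). Edges now: 7
Op 9: add_edge(H, A). Edges now: 8
Op 10: add_edge(F, A). Edges now: 9
Compute levels (Kahn BFS):
  sources (in-degree 0): B, C, E, F, H
  process B: level=0
    B->A: in-degree(A)=4, level(A)>=1
  process C: level=0
    C->A: in-degree(A)=3, level(A)>=1
    C->D: in-degree(D)=1, level(D)>=1
    C->G: in-degree(G)=1, level(G)>=1
  process E: level=0
    E->D: in-degree(D)=0, level(D)=1, enqueue
  process F: level=0
    F->A: in-degree(A)=2, level(A)>=1
    F->G: in-degree(G)=0, level(G)=1, enqueue
  process H: level=0
    H->A: in-degree(A)=1, level(A)>=1
  process D: level=1
    D->A: in-degree(A)=0, level(A)=2, enqueue
  process G: level=1
  process A: level=2
All levels: A:2, B:0, C:0, D:1, E:0, F:0, G:1, H:0
max level = 2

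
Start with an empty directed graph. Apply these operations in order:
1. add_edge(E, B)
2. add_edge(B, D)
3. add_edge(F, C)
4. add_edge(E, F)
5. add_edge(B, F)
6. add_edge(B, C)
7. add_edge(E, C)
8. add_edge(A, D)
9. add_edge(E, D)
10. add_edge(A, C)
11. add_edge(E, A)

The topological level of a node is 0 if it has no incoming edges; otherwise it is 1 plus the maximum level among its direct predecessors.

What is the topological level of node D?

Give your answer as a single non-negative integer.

Answer: 2

Derivation:
Op 1: add_edge(E, B). Edges now: 1
Op 2: add_edge(B, D). Edges now: 2
Op 3: add_edge(F, C). Edges now: 3
Op 4: add_edge(E, F). Edges now: 4
Op 5: add_edge(B, F). Edges now: 5
Op 6: add_edge(B, C). Edges now: 6
Op 7: add_edge(E, C). Edges now: 7
Op 8: add_edge(A, D). Edges now: 8
Op 9: add_edge(E, D). Edges now: 9
Op 10: add_edge(A, C). Edges now: 10
Op 11: add_edge(E, A). Edges now: 11
Compute levels (Kahn BFS):
  sources (in-degree 0): E
  process E: level=0
    E->A: in-degree(A)=0, level(A)=1, enqueue
    E->B: in-degree(B)=0, level(B)=1, enqueue
    E->C: in-degree(C)=3, level(C)>=1
    E->D: in-degree(D)=2, level(D)>=1
    E->F: in-degree(F)=1, level(F)>=1
  process A: level=1
    A->C: in-degree(C)=2, level(C)>=2
    A->D: in-degree(D)=1, level(D)>=2
  process B: level=1
    B->C: in-degree(C)=1, level(C)>=2
    B->D: in-degree(D)=0, level(D)=2, enqueue
    B->F: in-degree(F)=0, level(F)=2, enqueue
  process D: level=2
  process F: level=2
    F->C: in-degree(C)=0, level(C)=3, enqueue
  process C: level=3
All levels: A:1, B:1, C:3, D:2, E:0, F:2
level(D) = 2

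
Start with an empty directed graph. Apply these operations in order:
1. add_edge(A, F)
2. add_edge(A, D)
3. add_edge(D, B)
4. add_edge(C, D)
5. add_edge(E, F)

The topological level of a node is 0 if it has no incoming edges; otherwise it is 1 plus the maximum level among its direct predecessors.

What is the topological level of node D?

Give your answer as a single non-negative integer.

Op 1: add_edge(A, F). Edges now: 1
Op 2: add_edge(A, D). Edges now: 2
Op 3: add_edge(D, B). Edges now: 3
Op 4: add_edge(C, D). Edges now: 4
Op 5: add_edge(E, F). Edges now: 5
Compute levels (Kahn BFS):
  sources (in-degree 0): A, C, E
  process A: level=0
    A->D: in-degree(D)=1, level(D)>=1
    A->F: in-degree(F)=1, level(F)>=1
  process C: level=0
    C->D: in-degree(D)=0, level(D)=1, enqueue
  process E: level=0
    E->F: in-degree(F)=0, level(F)=1, enqueue
  process D: level=1
    D->B: in-degree(B)=0, level(B)=2, enqueue
  process F: level=1
  process B: level=2
All levels: A:0, B:2, C:0, D:1, E:0, F:1
level(D) = 1

Answer: 1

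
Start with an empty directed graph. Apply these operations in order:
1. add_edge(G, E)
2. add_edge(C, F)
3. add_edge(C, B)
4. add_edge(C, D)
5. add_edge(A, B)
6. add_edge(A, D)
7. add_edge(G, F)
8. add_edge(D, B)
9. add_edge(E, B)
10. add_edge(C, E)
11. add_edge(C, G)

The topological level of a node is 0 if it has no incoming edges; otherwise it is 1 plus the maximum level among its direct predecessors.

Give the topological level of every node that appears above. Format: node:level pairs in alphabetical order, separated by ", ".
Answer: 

Answer: A:0, B:3, C:0, D:1, E:2, F:2, G:1

Derivation:
Op 1: add_edge(G, E). Edges now: 1
Op 2: add_edge(C, F). Edges now: 2
Op 3: add_edge(C, B). Edges now: 3
Op 4: add_edge(C, D). Edges now: 4
Op 5: add_edge(A, B). Edges now: 5
Op 6: add_edge(A, D). Edges now: 6
Op 7: add_edge(G, F). Edges now: 7
Op 8: add_edge(D, B). Edges now: 8
Op 9: add_edge(E, B). Edges now: 9
Op 10: add_edge(C, E). Edges now: 10
Op 11: add_edge(C, G). Edges now: 11
Compute levels (Kahn BFS):
  sources (in-degree 0): A, C
  process A: level=0
    A->B: in-degree(B)=3, level(B)>=1
    A->D: in-degree(D)=1, level(D)>=1
  process C: level=0
    C->B: in-degree(B)=2, level(B)>=1
    C->D: in-degree(D)=0, level(D)=1, enqueue
    C->E: in-degree(E)=1, level(E)>=1
    C->F: in-degree(F)=1, level(F)>=1
    C->G: in-degree(G)=0, level(G)=1, enqueue
  process D: level=1
    D->B: in-degree(B)=1, level(B)>=2
  process G: level=1
    G->E: in-degree(E)=0, level(E)=2, enqueue
    G->F: in-degree(F)=0, level(F)=2, enqueue
  process E: level=2
    E->B: in-degree(B)=0, level(B)=3, enqueue
  process F: level=2
  process B: level=3
All levels: A:0, B:3, C:0, D:1, E:2, F:2, G:1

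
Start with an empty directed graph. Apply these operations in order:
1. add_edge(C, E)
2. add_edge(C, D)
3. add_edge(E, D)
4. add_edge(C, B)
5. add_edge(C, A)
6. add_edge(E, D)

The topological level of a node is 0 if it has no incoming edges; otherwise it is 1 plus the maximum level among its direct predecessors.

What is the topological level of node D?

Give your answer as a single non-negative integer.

Answer: 2

Derivation:
Op 1: add_edge(C, E). Edges now: 1
Op 2: add_edge(C, D). Edges now: 2
Op 3: add_edge(E, D). Edges now: 3
Op 4: add_edge(C, B). Edges now: 4
Op 5: add_edge(C, A). Edges now: 5
Op 6: add_edge(E, D) (duplicate, no change). Edges now: 5
Compute levels (Kahn BFS):
  sources (in-degree 0): C
  process C: level=0
    C->A: in-degree(A)=0, level(A)=1, enqueue
    C->B: in-degree(B)=0, level(B)=1, enqueue
    C->D: in-degree(D)=1, level(D)>=1
    C->E: in-degree(E)=0, level(E)=1, enqueue
  process A: level=1
  process B: level=1
  process E: level=1
    E->D: in-degree(D)=0, level(D)=2, enqueue
  process D: level=2
All levels: A:1, B:1, C:0, D:2, E:1
level(D) = 2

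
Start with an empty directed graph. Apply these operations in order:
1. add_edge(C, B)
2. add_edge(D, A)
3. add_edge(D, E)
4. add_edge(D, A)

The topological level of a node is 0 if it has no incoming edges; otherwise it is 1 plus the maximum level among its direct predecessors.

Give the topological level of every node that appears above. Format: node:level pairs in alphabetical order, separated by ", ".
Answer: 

Answer: A:1, B:1, C:0, D:0, E:1

Derivation:
Op 1: add_edge(C, B). Edges now: 1
Op 2: add_edge(D, A). Edges now: 2
Op 3: add_edge(D, E). Edges now: 3
Op 4: add_edge(D, A) (duplicate, no change). Edges now: 3
Compute levels (Kahn BFS):
  sources (in-degree 0): C, D
  process C: level=0
    C->B: in-degree(B)=0, level(B)=1, enqueue
  process D: level=0
    D->A: in-degree(A)=0, level(A)=1, enqueue
    D->E: in-degree(E)=0, level(E)=1, enqueue
  process B: level=1
  process A: level=1
  process E: level=1
All levels: A:1, B:1, C:0, D:0, E:1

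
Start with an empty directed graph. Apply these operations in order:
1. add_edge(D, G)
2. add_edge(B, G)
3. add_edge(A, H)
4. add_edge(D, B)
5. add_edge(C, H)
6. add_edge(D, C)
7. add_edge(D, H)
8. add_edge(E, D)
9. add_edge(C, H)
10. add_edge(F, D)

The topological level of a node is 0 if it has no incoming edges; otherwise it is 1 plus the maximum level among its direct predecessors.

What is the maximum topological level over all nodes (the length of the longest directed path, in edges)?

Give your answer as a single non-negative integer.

Answer: 3

Derivation:
Op 1: add_edge(D, G). Edges now: 1
Op 2: add_edge(B, G). Edges now: 2
Op 3: add_edge(A, H). Edges now: 3
Op 4: add_edge(D, B). Edges now: 4
Op 5: add_edge(C, H). Edges now: 5
Op 6: add_edge(D, C). Edges now: 6
Op 7: add_edge(D, H). Edges now: 7
Op 8: add_edge(E, D). Edges now: 8
Op 9: add_edge(C, H) (duplicate, no change). Edges now: 8
Op 10: add_edge(F, D). Edges now: 9
Compute levels (Kahn BFS):
  sources (in-degree 0): A, E, F
  process A: level=0
    A->H: in-degree(H)=2, level(H)>=1
  process E: level=0
    E->D: in-degree(D)=1, level(D)>=1
  process F: level=0
    F->D: in-degree(D)=0, level(D)=1, enqueue
  process D: level=1
    D->B: in-degree(B)=0, level(B)=2, enqueue
    D->C: in-degree(C)=0, level(C)=2, enqueue
    D->G: in-degree(G)=1, level(G)>=2
    D->H: in-degree(H)=1, level(H)>=2
  process B: level=2
    B->G: in-degree(G)=0, level(G)=3, enqueue
  process C: level=2
    C->H: in-degree(H)=0, level(H)=3, enqueue
  process G: level=3
  process H: level=3
All levels: A:0, B:2, C:2, D:1, E:0, F:0, G:3, H:3
max level = 3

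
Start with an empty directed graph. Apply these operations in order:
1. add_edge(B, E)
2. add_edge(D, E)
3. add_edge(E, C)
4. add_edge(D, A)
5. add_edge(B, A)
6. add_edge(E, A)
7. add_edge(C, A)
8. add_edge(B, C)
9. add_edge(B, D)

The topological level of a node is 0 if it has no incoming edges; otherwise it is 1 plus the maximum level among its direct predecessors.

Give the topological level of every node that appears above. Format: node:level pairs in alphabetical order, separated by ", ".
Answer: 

Op 1: add_edge(B, E). Edges now: 1
Op 2: add_edge(D, E). Edges now: 2
Op 3: add_edge(E, C). Edges now: 3
Op 4: add_edge(D, A). Edges now: 4
Op 5: add_edge(B, A). Edges now: 5
Op 6: add_edge(E, A). Edges now: 6
Op 7: add_edge(C, A). Edges now: 7
Op 8: add_edge(B, C). Edges now: 8
Op 9: add_edge(B, D). Edges now: 9
Compute levels (Kahn BFS):
  sources (in-degree 0): B
  process B: level=0
    B->A: in-degree(A)=3, level(A)>=1
    B->C: in-degree(C)=1, level(C)>=1
    B->D: in-degree(D)=0, level(D)=1, enqueue
    B->E: in-degree(E)=1, level(E)>=1
  process D: level=1
    D->A: in-degree(A)=2, level(A)>=2
    D->E: in-degree(E)=0, level(E)=2, enqueue
  process E: level=2
    E->A: in-degree(A)=1, level(A)>=3
    E->C: in-degree(C)=0, level(C)=3, enqueue
  process C: level=3
    C->A: in-degree(A)=0, level(A)=4, enqueue
  process A: level=4
All levels: A:4, B:0, C:3, D:1, E:2

Answer: A:4, B:0, C:3, D:1, E:2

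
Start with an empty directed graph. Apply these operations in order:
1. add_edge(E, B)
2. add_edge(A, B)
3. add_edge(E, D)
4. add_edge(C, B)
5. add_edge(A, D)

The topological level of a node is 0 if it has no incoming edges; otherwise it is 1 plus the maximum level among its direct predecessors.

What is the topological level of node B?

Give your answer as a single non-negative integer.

Op 1: add_edge(E, B). Edges now: 1
Op 2: add_edge(A, B). Edges now: 2
Op 3: add_edge(E, D). Edges now: 3
Op 4: add_edge(C, B). Edges now: 4
Op 5: add_edge(A, D). Edges now: 5
Compute levels (Kahn BFS):
  sources (in-degree 0): A, C, E
  process A: level=0
    A->B: in-degree(B)=2, level(B)>=1
    A->D: in-degree(D)=1, level(D)>=1
  process C: level=0
    C->B: in-degree(B)=1, level(B)>=1
  process E: level=0
    E->B: in-degree(B)=0, level(B)=1, enqueue
    E->D: in-degree(D)=0, level(D)=1, enqueue
  process B: level=1
  process D: level=1
All levels: A:0, B:1, C:0, D:1, E:0
level(B) = 1

Answer: 1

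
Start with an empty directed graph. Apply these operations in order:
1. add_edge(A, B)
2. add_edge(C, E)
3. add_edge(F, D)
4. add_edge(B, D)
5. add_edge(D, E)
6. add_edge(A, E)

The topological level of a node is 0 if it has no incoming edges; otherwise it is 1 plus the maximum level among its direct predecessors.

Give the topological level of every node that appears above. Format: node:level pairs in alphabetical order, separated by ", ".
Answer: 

Op 1: add_edge(A, B). Edges now: 1
Op 2: add_edge(C, E). Edges now: 2
Op 3: add_edge(F, D). Edges now: 3
Op 4: add_edge(B, D). Edges now: 4
Op 5: add_edge(D, E). Edges now: 5
Op 6: add_edge(A, E). Edges now: 6
Compute levels (Kahn BFS):
  sources (in-degree 0): A, C, F
  process A: level=0
    A->B: in-degree(B)=0, level(B)=1, enqueue
    A->E: in-degree(E)=2, level(E)>=1
  process C: level=0
    C->E: in-degree(E)=1, level(E)>=1
  process F: level=0
    F->D: in-degree(D)=1, level(D)>=1
  process B: level=1
    B->D: in-degree(D)=0, level(D)=2, enqueue
  process D: level=2
    D->E: in-degree(E)=0, level(E)=3, enqueue
  process E: level=3
All levels: A:0, B:1, C:0, D:2, E:3, F:0

Answer: A:0, B:1, C:0, D:2, E:3, F:0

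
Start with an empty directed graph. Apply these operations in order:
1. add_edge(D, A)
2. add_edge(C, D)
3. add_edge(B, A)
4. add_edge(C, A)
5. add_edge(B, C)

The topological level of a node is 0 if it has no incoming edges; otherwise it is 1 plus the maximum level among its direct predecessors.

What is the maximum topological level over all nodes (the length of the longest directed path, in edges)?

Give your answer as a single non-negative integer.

Op 1: add_edge(D, A). Edges now: 1
Op 2: add_edge(C, D). Edges now: 2
Op 3: add_edge(B, A). Edges now: 3
Op 4: add_edge(C, A). Edges now: 4
Op 5: add_edge(B, C). Edges now: 5
Compute levels (Kahn BFS):
  sources (in-degree 0): B
  process B: level=0
    B->A: in-degree(A)=2, level(A)>=1
    B->C: in-degree(C)=0, level(C)=1, enqueue
  process C: level=1
    C->A: in-degree(A)=1, level(A)>=2
    C->D: in-degree(D)=0, level(D)=2, enqueue
  process D: level=2
    D->A: in-degree(A)=0, level(A)=3, enqueue
  process A: level=3
All levels: A:3, B:0, C:1, D:2
max level = 3

Answer: 3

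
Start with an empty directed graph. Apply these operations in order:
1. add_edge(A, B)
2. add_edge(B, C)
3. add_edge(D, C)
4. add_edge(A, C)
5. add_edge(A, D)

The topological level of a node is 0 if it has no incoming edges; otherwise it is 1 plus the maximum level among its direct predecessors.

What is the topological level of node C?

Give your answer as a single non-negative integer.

Answer: 2

Derivation:
Op 1: add_edge(A, B). Edges now: 1
Op 2: add_edge(B, C). Edges now: 2
Op 3: add_edge(D, C). Edges now: 3
Op 4: add_edge(A, C). Edges now: 4
Op 5: add_edge(A, D). Edges now: 5
Compute levels (Kahn BFS):
  sources (in-degree 0): A
  process A: level=0
    A->B: in-degree(B)=0, level(B)=1, enqueue
    A->C: in-degree(C)=2, level(C)>=1
    A->D: in-degree(D)=0, level(D)=1, enqueue
  process B: level=1
    B->C: in-degree(C)=1, level(C)>=2
  process D: level=1
    D->C: in-degree(C)=0, level(C)=2, enqueue
  process C: level=2
All levels: A:0, B:1, C:2, D:1
level(C) = 2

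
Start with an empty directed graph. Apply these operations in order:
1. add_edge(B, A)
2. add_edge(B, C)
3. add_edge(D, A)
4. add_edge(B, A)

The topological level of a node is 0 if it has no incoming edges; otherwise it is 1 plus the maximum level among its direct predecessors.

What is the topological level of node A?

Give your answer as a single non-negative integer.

Answer: 1

Derivation:
Op 1: add_edge(B, A). Edges now: 1
Op 2: add_edge(B, C). Edges now: 2
Op 3: add_edge(D, A). Edges now: 3
Op 4: add_edge(B, A) (duplicate, no change). Edges now: 3
Compute levels (Kahn BFS):
  sources (in-degree 0): B, D
  process B: level=0
    B->A: in-degree(A)=1, level(A)>=1
    B->C: in-degree(C)=0, level(C)=1, enqueue
  process D: level=0
    D->A: in-degree(A)=0, level(A)=1, enqueue
  process C: level=1
  process A: level=1
All levels: A:1, B:0, C:1, D:0
level(A) = 1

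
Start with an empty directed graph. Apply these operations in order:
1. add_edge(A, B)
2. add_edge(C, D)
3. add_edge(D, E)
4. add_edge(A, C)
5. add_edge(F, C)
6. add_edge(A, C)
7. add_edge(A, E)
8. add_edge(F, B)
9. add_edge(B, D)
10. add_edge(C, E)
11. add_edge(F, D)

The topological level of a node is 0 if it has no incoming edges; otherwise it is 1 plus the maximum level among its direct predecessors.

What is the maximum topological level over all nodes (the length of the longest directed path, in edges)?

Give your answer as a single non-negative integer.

Op 1: add_edge(A, B). Edges now: 1
Op 2: add_edge(C, D). Edges now: 2
Op 3: add_edge(D, E). Edges now: 3
Op 4: add_edge(A, C). Edges now: 4
Op 5: add_edge(F, C). Edges now: 5
Op 6: add_edge(A, C) (duplicate, no change). Edges now: 5
Op 7: add_edge(A, E). Edges now: 6
Op 8: add_edge(F, B). Edges now: 7
Op 9: add_edge(B, D). Edges now: 8
Op 10: add_edge(C, E). Edges now: 9
Op 11: add_edge(F, D). Edges now: 10
Compute levels (Kahn BFS):
  sources (in-degree 0): A, F
  process A: level=0
    A->B: in-degree(B)=1, level(B)>=1
    A->C: in-degree(C)=1, level(C)>=1
    A->E: in-degree(E)=2, level(E)>=1
  process F: level=0
    F->B: in-degree(B)=0, level(B)=1, enqueue
    F->C: in-degree(C)=0, level(C)=1, enqueue
    F->D: in-degree(D)=2, level(D)>=1
  process B: level=1
    B->D: in-degree(D)=1, level(D)>=2
  process C: level=1
    C->D: in-degree(D)=0, level(D)=2, enqueue
    C->E: in-degree(E)=1, level(E)>=2
  process D: level=2
    D->E: in-degree(E)=0, level(E)=3, enqueue
  process E: level=3
All levels: A:0, B:1, C:1, D:2, E:3, F:0
max level = 3

Answer: 3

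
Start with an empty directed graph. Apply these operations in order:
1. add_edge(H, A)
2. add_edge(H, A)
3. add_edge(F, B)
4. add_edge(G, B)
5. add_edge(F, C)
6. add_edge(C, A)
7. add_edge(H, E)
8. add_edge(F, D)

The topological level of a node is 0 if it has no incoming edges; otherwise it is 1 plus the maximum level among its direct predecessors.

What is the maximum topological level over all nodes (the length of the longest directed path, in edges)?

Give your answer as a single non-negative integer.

Op 1: add_edge(H, A). Edges now: 1
Op 2: add_edge(H, A) (duplicate, no change). Edges now: 1
Op 3: add_edge(F, B). Edges now: 2
Op 4: add_edge(G, B). Edges now: 3
Op 5: add_edge(F, C). Edges now: 4
Op 6: add_edge(C, A). Edges now: 5
Op 7: add_edge(H, E). Edges now: 6
Op 8: add_edge(F, D). Edges now: 7
Compute levels (Kahn BFS):
  sources (in-degree 0): F, G, H
  process F: level=0
    F->B: in-degree(B)=1, level(B)>=1
    F->C: in-degree(C)=0, level(C)=1, enqueue
    F->D: in-degree(D)=0, level(D)=1, enqueue
  process G: level=0
    G->B: in-degree(B)=0, level(B)=1, enqueue
  process H: level=0
    H->A: in-degree(A)=1, level(A)>=1
    H->E: in-degree(E)=0, level(E)=1, enqueue
  process C: level=1
    C->A: in-degree(A)=0, level(A)=2, enqueue
  process D: level=1
  process B: level=1
  process E: level=1
  process A: level=2
All levels: A:2, B:1, C:1, D:1, E:1, F:0, G:0, H:0
max level = 2

Answer: 2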